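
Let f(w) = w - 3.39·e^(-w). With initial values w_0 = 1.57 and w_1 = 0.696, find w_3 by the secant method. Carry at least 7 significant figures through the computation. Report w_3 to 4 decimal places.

1.1190

f(w_0) = 0.864727, f(w_1) = -0.994171
w_2 = 0.696000 - (-0.994171)·(0.696000 - 1.570000)/(-0.994171 - (0.864727)) = 1.163431; f(w_2) = 0.104352
w_3 = 1.163431 - (0.104352)·(1.163431 - 0.696000)/(0.104352 - (-0.994171)) = 1.119028; f(w_3) = 0.011864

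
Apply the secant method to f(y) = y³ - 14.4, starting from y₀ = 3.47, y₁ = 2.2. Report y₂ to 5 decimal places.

2.35305

f(y_0) = 27.381923, f(y_1) = -3.752000
y_2 = 2.200000 - (-3.752000)·(2.200000 - 3.470000)/(-3.752000 - (27.381923)) = 2.353050; f(y_2) = -1.371532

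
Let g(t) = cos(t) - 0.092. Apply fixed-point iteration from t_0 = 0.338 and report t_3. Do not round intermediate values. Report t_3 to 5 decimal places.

0.75156

t_1 = g(0.338000) = 0.851420
t_2 = g(0.851420) = 0.566916
t_3 = g(0.566916) = 0.751561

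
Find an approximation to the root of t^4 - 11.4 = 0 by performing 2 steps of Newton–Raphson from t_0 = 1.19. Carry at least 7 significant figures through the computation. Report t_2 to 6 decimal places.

2.103036

f'(t) = 4t^3
t_0 = 1.190000: f = -9.394661, f' = 6.740636 → t_1 = 1.190000 - (-9.394661)/(6.740636) = 2.583735
t_1 = 2.583735: f = 33.164796, f' = 68.992826 → t_2 = 2.583735 - (33.164796)/(68.992826) = 2.103036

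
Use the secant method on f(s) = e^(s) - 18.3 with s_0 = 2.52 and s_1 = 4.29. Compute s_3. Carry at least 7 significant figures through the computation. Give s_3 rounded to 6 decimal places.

Secant update: s_(k+1) = s_k − f(s_k)·(s_k − s_(k-1))/(f(s_k) − f(s_(k-1))).
f(s_0) = -5.871403, f(s_1) = 54.666468
s_2 = 4.290000 - (54.666468)·(4.290000 - 2.520000)/(54.666468 - (-5.871403)) = 2.691667; f(s_2) = -3.543739
s_3 = 2.691667 - (-3.543739)·(2.691667 - 4.290000)/(-3.543739 - (54.666468)) = 2.788971; f(s_3) = -2.035721

2.788971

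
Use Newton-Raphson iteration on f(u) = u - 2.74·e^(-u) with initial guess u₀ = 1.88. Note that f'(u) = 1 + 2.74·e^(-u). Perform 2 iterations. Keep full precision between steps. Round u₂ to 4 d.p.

0.9978

Newton update: u ← u − f(u)/f'(u).
u_0 = 1.880000: f = 1.461903, f' = 1.418097 → u_1 = 1.880000 - (1.461903)/(1.418097) = 0.849109
u_1 = 0.849109: f = -0.323052, f' = 2.172161 → u_2 = 0.849109 - (-0.323052)/(2.172161) = 0.997833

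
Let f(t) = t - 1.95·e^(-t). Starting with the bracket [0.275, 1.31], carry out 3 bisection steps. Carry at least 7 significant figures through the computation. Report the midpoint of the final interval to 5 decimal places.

0.85719

f(0.275000) = -1.206166, f(1.310000) = 0.783851 (opposite signs)
step 1: m = 0.792500, f(m) = -0.090288 < 0 → root in [0.792500, 1.310000]
step 2: m = 1.051250, f(m) = 0.369724 > 0 → root in [0.792500, 1.051250]
step 3: m = 0.921875, f(m) = 0.146219 > 0 → root in [0.792500, 0.921875]
Midpoint of [0.792500, 0.921875] = 0.857187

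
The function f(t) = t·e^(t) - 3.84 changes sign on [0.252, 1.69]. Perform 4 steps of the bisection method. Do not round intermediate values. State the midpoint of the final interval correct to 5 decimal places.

f(0.252000) = -3.515778, f(1.690000) = 5.318922 (opposite signs)
step 1: m = 0.971000, f(m) = -1.275993 < 0 → root in [0.971000, 1.690000]
step 2: m = 1.330500, f(m) = 1.193194 > 0 → root in [0.971000, 1.330500]
step 3: m = 1.150750, f(m) = -0.202983 < 0 → root in [1.150750, 1.330500]
step 4: m = 1.240625, f(m) = 0.449801 > 0 → root in [1.150750, 1.240625]
Midpoint of [1.150750, 1.240625] = 1.195688

1.19569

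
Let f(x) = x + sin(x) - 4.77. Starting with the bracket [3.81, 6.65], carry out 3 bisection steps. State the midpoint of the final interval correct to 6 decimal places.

5.407500

f(3.810000) = -1.579737, f(6.650000) = 2.238644 (opposite signs)
step 1: m = 5.230000, f(m) = -0.409004 < 0 → root in [5.230000, 6.650000]
step 2: m = 5.940000, f(m) = 0.833512 > 0 → root in [5.230000, 5.940000]
step 3: m = 5.585000, f(m) = 0.172171 > 0 → root in [5.230000, 5.585000]
Midpoint of [5.230000, 5.585000] = 5.407500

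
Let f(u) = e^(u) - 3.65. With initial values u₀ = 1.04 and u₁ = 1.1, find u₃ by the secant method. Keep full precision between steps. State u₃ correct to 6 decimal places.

1.292049

f(u_0) = -0.820783, f(u_1) = -0.645834
u_2 = 1.100000 - (-0.645834)·(1.100000 - 1.040000)/(-0.645834 - (-0.820783)) = 1.321493; f(u_2) = 0.099016
u_3 = 1.321493 - (0.099016)·(1.321493 - 1.100000)/(0.099016 - (-0.645834)) = 1.292049; f(u_3) = -0.009761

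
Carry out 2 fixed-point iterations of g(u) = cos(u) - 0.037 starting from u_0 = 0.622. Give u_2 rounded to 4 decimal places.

u_1 = g(0.622000) = 0.775715
u_2 = g(0.775715) = 0.676921

0.6769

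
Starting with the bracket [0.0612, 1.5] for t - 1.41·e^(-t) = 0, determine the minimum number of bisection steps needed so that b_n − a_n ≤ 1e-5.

Initial width b − a = 1.5 − 0.0612 = 1.438800.
After n steps the width is (b−a)/2^n; need (b−a)/2^n ≤ 1e-5.
So n ≥ log₂(1.438800/1e-5) = log₂(143880.0000) ≈ 17.1345.
Hence n = 18.

18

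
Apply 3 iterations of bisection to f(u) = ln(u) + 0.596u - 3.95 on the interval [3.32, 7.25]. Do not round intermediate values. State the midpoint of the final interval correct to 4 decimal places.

4.0569

f(3.320000) = -0.771315, f(7.250000) = 2.352001 (opposite signs)
step 1: m = 5.285000, f(m) = 0.864733 > 0 → root in [3.320000, 5.285000]
step 2: m = 4.302500, f(m) = 0.073486 > 0 → root in [3.320000, 4.302500]
step 3: m = 3.811250, f(m) = -0.340538 < 0 → root in [3.811250, 4.302500]
Midpoint of [3.811250, 4.302500] = 4.056875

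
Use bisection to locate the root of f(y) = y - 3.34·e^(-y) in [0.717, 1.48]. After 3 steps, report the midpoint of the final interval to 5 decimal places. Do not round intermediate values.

1.14619

f(0.717000) = -0.913637, f(1.480000) = 0.719690 (opposite signs)
step 1: m = 1.098500, f(m) = -0.014958 < 0 → root in [1.098500, 1.480000]
step 2: m = 1.289250, f(m) = 0.369156 > 0 → root in [1.098500, 1.289250]
step 3: m = 1.193875, f(m) = 0.181706 > 0 → root in [1.098500, 1.193875]
Midpoint of [1.098500, 1.193875] = 1.146187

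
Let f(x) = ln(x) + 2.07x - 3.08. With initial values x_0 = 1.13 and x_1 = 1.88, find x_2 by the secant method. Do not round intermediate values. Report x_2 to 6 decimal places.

f(x_0) = -0.618682, f(x_1) = 1.442872
x_2 = 1.880000 - (1.442872)·(1.880000 - 1.130000)/(1.442872 - (-0.618682)) = 1.355079; f(x_2) = 0.028872

1.355079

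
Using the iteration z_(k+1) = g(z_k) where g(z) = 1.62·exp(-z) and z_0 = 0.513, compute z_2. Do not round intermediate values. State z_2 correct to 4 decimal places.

0.6142

z_1 = g(0.513000) = 0.969889
z_2 = g(0.969889) = 0.614183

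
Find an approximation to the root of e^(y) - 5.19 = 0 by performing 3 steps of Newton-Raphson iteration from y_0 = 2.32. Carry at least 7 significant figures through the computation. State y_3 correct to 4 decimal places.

Newton update: y ← y − f(y)/f'(y).
f'(y) = e^(y)
y_0 = 2.320000: f = 4.985674, f' = 10.175674 → y_1 = 2.320000 - (4.985674)/(10.175674) = 1.830040
y_1 = 1.830040: f = 1.044135, f' = 6.234135 → y_2 = 1.830040 - (1.044135)/(6.234135) = 1.662553
y_2 = 1.662553: f = 0.082756, f' = 5.272756 → y_3 = 1.662553 - (0.082756)/(5.272756) = 1.646858

1.6469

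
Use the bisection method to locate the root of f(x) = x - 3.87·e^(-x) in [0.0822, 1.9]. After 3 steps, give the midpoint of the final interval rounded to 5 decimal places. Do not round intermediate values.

1.10471

f(0.082200) = -3.482409, f(1.900000) = 1.321169 (opposite signs)
step 1: m = 0.991100, f(m) = -0.445321 < 0 → root in [0.991100, 1.900000]
step 2: m = 1.445550, f(m) = 0.533714 > 0 → root in [0.991100, 1.445550]
step 3: m = 1.218325, f(m) = 0.073869 > 0 → root in [0.991100, 1.218325]
Midpoint of [0.991100, 1.218325] = 1.104712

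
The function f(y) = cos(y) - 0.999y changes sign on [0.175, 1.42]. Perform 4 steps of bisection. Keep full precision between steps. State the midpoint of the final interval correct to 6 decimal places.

f(0.175000) = 0.809902, f(1.420000) = -1.268355 (opposite signs)
step 1: m = 0.797500, f(m) = -0.098205 < 0 → root in [0.175000, 0.797500]
step 2: m = 0.486250, f(m) = 0.398328 > 0 → root in [0.486250, 0.797500]
step 3: m = 0.641875, f(m) = 0.159741 > 0 → root in [0.641875, 0.797500]
step 4: m = 0.719688, f(m) = 0.033044 > 0 → root in [0.719688, 0.797500]
Midpoint of [0.719688, 0.797500] = 0.758594

0.758594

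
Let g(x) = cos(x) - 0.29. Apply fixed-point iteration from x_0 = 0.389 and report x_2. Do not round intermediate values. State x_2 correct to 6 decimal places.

0.514900

x_1 = g(0.389000) = 0.635289
x_2 = g(0.635289) = 0.514900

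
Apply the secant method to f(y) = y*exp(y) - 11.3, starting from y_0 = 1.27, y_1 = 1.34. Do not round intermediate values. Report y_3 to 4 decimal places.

f(y_0) = -6.777717, f(y_1) = -6.182482
y_2 = 1.340000 - (-6.182482)·(1.340000 - 1.270000)/(-6.182482 - (-6.777717)) = 2.067063; f(y_2) = 5.033067
y_3 = 2.067063 - (5.033067)·(2.067063 - 1.340000)/(5.033067 - (-6.182482)) = 1.740788; f(y_3) = -1.374320

1.7408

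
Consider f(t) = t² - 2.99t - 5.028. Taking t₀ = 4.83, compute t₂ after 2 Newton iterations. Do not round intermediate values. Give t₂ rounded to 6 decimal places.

Newton update: t ← t − f(t)/f'(t).
f'(t) = 2t - 2.99
t_0 = 4.830000: f = 3.859200, f' = 6.670000 → t_1 = 4.830000 - (3.859200)/(6.670000) = 4.251409
t_1 = 4.251409: f = 0.334767, f' = 5.512819 → t_2 = 4.251409 - (0.334767)/(5.512819) = 4.190684

4.190684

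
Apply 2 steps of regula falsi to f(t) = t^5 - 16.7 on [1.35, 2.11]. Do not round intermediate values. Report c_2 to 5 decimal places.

1.70063

f(1.350000) = -12.215967, f(2.110000) = 25.122720
step 1: c = 1.598647, f(c) = -6.258516 < 0 → new bracket [1.598647, 2.110000]
step 2: c = 1.700628, f(c) = -2.475173 < 0 → new bracket [1.700628, 2.110000]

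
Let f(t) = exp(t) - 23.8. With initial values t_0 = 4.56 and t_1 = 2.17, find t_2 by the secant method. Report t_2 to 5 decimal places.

2.58405

f(t_0) = 71.783480, f(t_1) = -15.041716
t_2 = 2.170000 - (-15.041716)·(2.170000 - 4.560000)/(-15.041716 - (71.783480)) = 2.584047; f(t_2) = -10.549346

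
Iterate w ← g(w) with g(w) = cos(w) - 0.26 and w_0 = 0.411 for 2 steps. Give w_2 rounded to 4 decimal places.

w_1 = g(0.411000) = 0.656722
w_2 = g(0.656722) = 0.531998

0.5320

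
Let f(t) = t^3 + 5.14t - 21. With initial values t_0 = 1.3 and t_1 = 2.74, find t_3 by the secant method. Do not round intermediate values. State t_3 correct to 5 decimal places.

Secant update: t_(k+1) = t_k − f(t_k)·(t_k − t_(k-1))/(f(t_k) − f(t_(k-1))).
f(t_0) = -12.121000, f(t_1) = 13.654424
t_2 = 2.740000 - (13.654424)·(2.740000 - 1.300000)/(13.654424 - (-12.121000)) = 1.977166; f(t_2) = -3.108259
t_3 = 1.977166 - (-3.108259)·(1.977166 - 2.740000)/(-3.108259 - (13.654424)) = 2.118616; f(t_3) = -0.600830

2.11862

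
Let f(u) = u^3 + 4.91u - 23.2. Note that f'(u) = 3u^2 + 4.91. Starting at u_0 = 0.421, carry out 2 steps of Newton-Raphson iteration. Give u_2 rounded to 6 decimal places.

3.012740

u_0 = 0.421000: f = -21.058272, f' = 5.441723 → u_1 = 0.421000 - (-21.058272)/(5.441723) = 4.290780
u_1 = 4.290780: f = 76.864400, f' = 60.142382 → u_2 = 4.290780 - (76.864400)/(60.142382) = 3.012740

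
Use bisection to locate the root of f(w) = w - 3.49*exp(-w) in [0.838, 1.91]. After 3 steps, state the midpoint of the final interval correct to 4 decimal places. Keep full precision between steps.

f(0.838000) = -0.671686, f(1.910000) = 1.393199 (opposite signs)
step 1: m = 1.374000, f(m) = 0.490707 > 0 → root in [0.838000, 1.374000]
step 2: m = 1.106000, f(m) = -0.048771 < 0 → root in [1.106000, 1.374000]
step 3: m = 1.240000, f(m) = 0.230049 > 0 → root in [1.106000, 1.240000]
Midpoint of [1.106000, 1.240000] = 1.173000

1.1730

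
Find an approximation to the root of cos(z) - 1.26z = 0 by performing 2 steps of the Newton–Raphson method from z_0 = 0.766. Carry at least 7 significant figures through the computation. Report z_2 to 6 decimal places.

0.637683

f'(z) = -sin(z) - 1.26
z_0 = 0.766000: f = -0.244471, f' = -1.953258 → z_1 = 0.766000 - (-0.244471)/(-1.953258) = 0.640840
z_1 = 0.640840: f = -0.005864, f' = -1.857869 → z_2 = 0.640840 - (-0.005864)/(-1.857869) = 0.637683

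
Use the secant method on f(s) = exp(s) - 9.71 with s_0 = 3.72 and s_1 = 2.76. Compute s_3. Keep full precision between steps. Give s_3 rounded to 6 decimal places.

f(s_0) = 31.554394, f(s_1) = 6.089843
s_2 = 2.760000 - (6.089843)·(2.760000 - 3.720000)/(6.089843 - (31.554394)) = 2.530416; f(s_2) = 2.848732
s_3 = 2.530416 - (2.848732)·(2.530416 - 2.760000)/(2.848732 - (6.089843)) = 2.328627; f(s_3) = 0.553835

2.328627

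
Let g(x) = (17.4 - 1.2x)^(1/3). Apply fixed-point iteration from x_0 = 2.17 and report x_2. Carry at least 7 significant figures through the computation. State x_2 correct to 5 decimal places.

2.43592

x_1 = g(2.170000) = 2.454981
x_2 = g(2.454981) = 2.435919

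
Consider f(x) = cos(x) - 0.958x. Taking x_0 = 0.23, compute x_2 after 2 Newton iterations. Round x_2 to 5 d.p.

0.76028

Newton update: x ← x − f(x)/f'(x).
f'(x) = -sin(x) - 0.958
x_0 = 0.230000: f = 0.753326, f' = -1.185978 → x_1 = 0.230000 - (0.753326)/(-1.185978) = 0.865194
x_1 = 0.865194: f = -0.180364, f' = -1.719221 → x_2 = 0.865194 - (-0.180364)/(-1.719221) = 0.760284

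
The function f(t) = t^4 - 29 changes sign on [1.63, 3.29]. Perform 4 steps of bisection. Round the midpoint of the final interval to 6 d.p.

2.304375

f(1.630000) = -21.940882, f(3.290000) = 88.161141 (opposite signs)
step 1: m = 2.460000, f(m) = 7.621863 > 0 → root in [1.630000, 2.460000]
step 2: m = 2.045000, f(m) = -11.510667 < 0 → root in [2.045000, 2.460000]
step 3: m = 2.252500, f(m) = -3.256998 < 0 → root in [2.252500, 2.460000]
step 4: m = 2.356250, f(m) = 1.823750 > 0 → root in [2.252500, 2.356250]
Midpoint of [2.252500, 2.356250] = 2.304375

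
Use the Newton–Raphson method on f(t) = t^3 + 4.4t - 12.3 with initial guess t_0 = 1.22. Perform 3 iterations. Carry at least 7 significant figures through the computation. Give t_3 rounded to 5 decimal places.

f'(t) = 3t^2 + 4.4
t_0 = 1.220000: f = -5.116152, f' = 8.865200 → t_1 = 1.220000 - (-5.116152)/(8.865200) = 1.797105
t_1 = 1.797105: f = 1.411169, f' = 14.088760 → t_2 = 1.797105 - (1.411169)/(14.088760) = 1.696942
t_2 = 1.696942: f = 0.053084, f' = 13.038840 → t_3 = 1.696942 - (0.053084)/(13.038840) = 1.692871

1.69287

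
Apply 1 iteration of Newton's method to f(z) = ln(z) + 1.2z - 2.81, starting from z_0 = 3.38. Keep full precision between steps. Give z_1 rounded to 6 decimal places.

f'(z) = 1/z + 1.2
z_0 = 3.380000: f = 2.463876, f' = 1.495858 → z_1 = 3.380000 - (2.463876)/(1.495858) = 1.732868

1.732868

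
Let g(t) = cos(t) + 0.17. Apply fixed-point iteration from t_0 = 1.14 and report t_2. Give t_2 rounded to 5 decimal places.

t_1 = g(1.140000) = 0.587595
t_2 = g(0.587595) = 1.002277

1.00228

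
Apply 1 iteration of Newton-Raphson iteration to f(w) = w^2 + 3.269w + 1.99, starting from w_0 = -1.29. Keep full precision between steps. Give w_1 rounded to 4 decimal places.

f'(w) = 2w + 3.269
w_0 = -1.290000: f = -0.562910, f' = 0.689000 → w_1 = -1.290000 - (-0.562910)/(0.689000) = -0.473004

-0.4730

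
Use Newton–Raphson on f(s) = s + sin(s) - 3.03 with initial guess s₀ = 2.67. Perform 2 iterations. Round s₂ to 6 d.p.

f'(s) = 1 + cos(s)
s_0 = 2.670000: f = 0.094306, f' = 0.109154 → s_1 = 2.670000 - (0.094306)/(0.109154) = 1.806032
s_1 = 1.806032: f = -0.251509, f' = 0.766928 → s_2 = 1.806032 - (-0.251509)/(0.766928) = 2.133975

2.133975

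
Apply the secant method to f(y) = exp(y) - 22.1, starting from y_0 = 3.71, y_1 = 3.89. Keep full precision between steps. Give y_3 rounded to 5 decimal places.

3.16139

f(y_0) = 18.753807, f(y_1) = 26.810887
y_2 = 3.890000 - (26.810887)·(3.890000 - 3.710000)/(26.810887 - (18.753807)) = 3.291029; f(y_2) = 4.770491
y_3 = 3.291029 - (4.770491)·(3.291029 - 3.890000)/(4.770491 - (26.810887)) = 3.161386; f(y_3) = 1.503276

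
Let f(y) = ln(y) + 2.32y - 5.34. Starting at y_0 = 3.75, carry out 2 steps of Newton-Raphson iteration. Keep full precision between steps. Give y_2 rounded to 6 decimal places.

f'(y) = 1/y + 2.32
y_0 = 3.750000: f = 4.681756, f' = 2.586667 → y_1 = 3.750000 - (4.681756)/(2.586667) = 1.940043
y_1 = 1.940043: f = -0.176391, f' = 2.835453 → y_2 = 1.940043 - (-0.176391)/(2.835453) = 2.002252

2.002252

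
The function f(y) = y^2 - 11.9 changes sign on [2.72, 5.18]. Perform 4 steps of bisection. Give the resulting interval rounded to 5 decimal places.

[3.33500, 3.48875]

f(2.720000) = -4.501600, f(5.180000) = 14.932400 (opposite signs)
step 1: m = 3.950000, f(m) = 3.702500 > 0 → root in [2.720000, 3.950000]
step 2: m = 3.335000, f(m) = -0.777775 < 0 → root in [3.335000, 3.950000]
step 3: m = 3.642500, f(m) = 1.367806 > 0 → root in [3.335000, 3.642500]
step 4: m = 3.488750, f(m) = 0.271377 > 0 → root in [3.335000, 3.488750]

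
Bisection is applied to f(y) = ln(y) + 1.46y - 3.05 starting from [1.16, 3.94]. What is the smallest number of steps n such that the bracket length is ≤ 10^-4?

Initial width b − a = 3.94 − 1.16 = 2.780000.
After n steps the width is (b−a)/2^n; need (b−a)/2^n ≤ 10^-4.
So n ≥ log₂(2.780000/10^-4) = log₂(27800.0000) ≈ 14.7628.
Hence n = 15.

15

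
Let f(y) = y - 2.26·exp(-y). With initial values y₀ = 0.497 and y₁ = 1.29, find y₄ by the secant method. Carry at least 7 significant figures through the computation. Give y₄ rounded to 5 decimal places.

0.90987

Secant update: y_(k+1) = y_k − f(y_k)·(y_k − y_(k-1))/(f(y_k) − f(y_(k-1))).
f(y_0) = -0.877878, f(y_1) = 0.667888
y_2 = 1.290000 - (0.667888)·(1.290000 - 0.497000)/(0.667888 - (-0.877878)) = 0.947364; f(y_2) = 0.071022
y_3 = 0.947364 - (0.071022)·(0.947364 - 1.290000)/(0.071022 - (0.667888)) = 0.906593; f(y_3) = -0.006216
y_4 = 0.906593 - (-0.006216)·(0.906593 - 0.947364)/(-0.006216 - (0.071022)) = 0.909874; f(y_4) = 0.000055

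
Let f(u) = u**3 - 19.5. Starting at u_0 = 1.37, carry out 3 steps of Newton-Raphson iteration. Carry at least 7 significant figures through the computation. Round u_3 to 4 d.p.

f'(u) = 3u**2
u_0 = 1.370000: f = -16.928647, f' = 5.630700 → u_1 = 1.370000 - (-16.928647)/(5.630700) = 4.376491
u_1 = 4.376491: f = 64.325860, f' = 57.461012 → u_2 = 4.376491 - (64.325860)/(57.461012) = 3.257021
u_2 = 3.257021: f = 15.051083, f' = 31.824557 → u_3 = 3.257021 - (15.051083)/(31.824557) = 2.784082

2.7841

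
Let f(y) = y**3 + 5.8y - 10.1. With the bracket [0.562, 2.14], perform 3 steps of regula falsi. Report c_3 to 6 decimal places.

f(0.562000) = -6.662896, f(2.140000) = 12.112344
step 1: c = 1.121995, f(c) = -2.179975 < 0 → new bracket [1.121995, 2.140000]
step 2: c = 1.277269, f(c) = -0.608078 < 0 → new bracket [1.277269, 2.140000]
step 3: c = 1.318511, f(c) = -0.160445 < 0 → new bracket [1.318511, 2.140000]

1.318511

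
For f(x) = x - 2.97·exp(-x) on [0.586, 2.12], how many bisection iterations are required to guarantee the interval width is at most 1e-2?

Initial width b − a = 2.12 − 0.586 = 1.534000.
After n steps the width is (b−a)/2^n; need (b−a)/2^n ≤ 1e-2.
So n ≥ log₂(1.534000/1e-2) = log₂(153.4000) ≈ 7.2612.
Hence n = 8.

8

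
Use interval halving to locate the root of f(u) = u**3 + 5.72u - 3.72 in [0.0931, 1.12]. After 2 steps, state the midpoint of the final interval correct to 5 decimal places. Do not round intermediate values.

0.73491

f(0.093100) = -3.186661, f(1.120000) = 4.091328 (opposite signs)
step 1: m = 0.606550, f(m) = -0.027382 < 0 → root in [0.606550, 1.120000]
step 2: m = 0.863275, f(m) = 1.861283 > 0 → root in [0.606550, 0.863275]
Midpoint of [0.606550, 0.863275] = 0.734913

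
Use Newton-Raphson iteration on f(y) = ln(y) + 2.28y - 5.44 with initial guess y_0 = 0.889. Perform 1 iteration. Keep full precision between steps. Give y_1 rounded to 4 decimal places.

Newton update: y ← y − f(y)/f'(y).
f'(y) = 1/y + 2.28
y_0 = 0.889000: f = -3.530738, f' = 3.404859 → y_1 = 0.889000 - (-3.530738)/(3.404859) = 1.925970

1.9260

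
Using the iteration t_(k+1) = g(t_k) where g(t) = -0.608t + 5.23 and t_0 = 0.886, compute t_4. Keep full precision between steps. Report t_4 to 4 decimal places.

2.9291

t_1 = g(0.886000) = 4.691312
t_2 = g(4.691312) = 2.377682
t_3 = g(2.377682) = 3.784369
t_4 = g(3.784369) = 2.929104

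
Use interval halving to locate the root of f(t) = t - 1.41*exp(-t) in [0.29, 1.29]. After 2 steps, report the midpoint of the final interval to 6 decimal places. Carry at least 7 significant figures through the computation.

0.665000

f(0.290000) = -0.765052, f(1.290000) = 0.901868 (opposite signs)
step 1: m = 0.790000, f(m) = 0.150079 > 0 → root in [0.290000, 0.790000]
step 2: m = 0.540000, f(m) = -0.281675 < 0 → root in [0.540000, 0.790000]
Midpoint of [0.540000, 0.790000] = 0.665000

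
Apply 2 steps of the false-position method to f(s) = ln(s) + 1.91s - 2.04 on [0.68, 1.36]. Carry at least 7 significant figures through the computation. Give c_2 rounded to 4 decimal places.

1.0464

False-position update: c = (a·f(b) − b·f(a))/(f(b) − f(a)); replace the endpoint whose sign matches f(c).
f(0.680000) = -1.126862, f(1.360000) = 0.865085
step 1: c = 1.064682, f(c) = 0.056219 > 0 → new bracket [0.680000, 1.064682]
step 2: c = 1.046402, f(c) = 0.003986 > 0 → new bracket [0.680000, 1.046402]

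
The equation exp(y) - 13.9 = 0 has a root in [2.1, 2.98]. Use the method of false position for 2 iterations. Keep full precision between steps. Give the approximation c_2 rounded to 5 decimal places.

2.61627

f(2.100000) = -5.733830, f(2.980000) = 5.787817
step 1: c = 2.537938, f(c) = -1.246444 < 0 → new bracket [2.537938, 2.980000]
step 2: c = 2.616270, f(c) = -0.215416 < 0 → new bracket [2.616270, 2.980000]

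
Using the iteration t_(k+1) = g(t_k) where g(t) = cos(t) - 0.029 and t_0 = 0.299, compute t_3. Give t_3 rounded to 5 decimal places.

t_1 = g(0.299000) = 0.926632
t_2 = g(0.926632) = 0.571531
t_3 = g(0.571531) = 0.812074

0.81207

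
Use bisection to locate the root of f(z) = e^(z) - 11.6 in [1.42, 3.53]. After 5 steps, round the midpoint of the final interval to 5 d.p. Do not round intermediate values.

2.44203

f(1.420000) = -7.462880, f(3.530000) = 22.523968 (opposite signs)
step 1: m = 2.475000, f(m) = 0.281707 > 0 → root in [1.420000, 2.475000]
step 2: m = 1.947500, f(m) = -4.588862 < 0 → root in [1.947500, 2.475000]
step 3: m = 2.211250, f(m) = -2.472882 < 0 → root in [2.211250, 2.475000]
step 4: m = 2.343125, f(m) = -1.186271 < 0 → root in [2.343125, 2.475000]
step 5: m = 2.409062, f(m) = -0.476472 < 0 → root in [2.409062, 2.475000]
Midpoint of [2.409062, 2.475000] = 2.442031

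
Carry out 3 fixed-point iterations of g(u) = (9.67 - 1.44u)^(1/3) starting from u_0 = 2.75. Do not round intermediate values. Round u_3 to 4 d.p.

1.9040

u_1 = g(2.750000) = 1.787360
u_2 = g(1.787360) = 1.921655
u_3 = g(1.921655) = 1.904037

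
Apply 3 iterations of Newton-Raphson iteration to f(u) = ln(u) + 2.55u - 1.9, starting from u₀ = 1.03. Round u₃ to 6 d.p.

0.821977

f'(u) = 1/u + 2.55
u_0 = 1.030000: f = 0.756059, f' = 3.520874 → u_1 = 1.030000 - (0.756059)/(3.520874) = 0.815264
u_1 = 0.815264: f = -0.025321, f' = 3.776597 → u_2 = 0.815264 - (-0.025321)/(3.776597) = 0.821968
u_2 = 0.821968: f = -0.000034, f' = 3.766592 → u_3 = 0.821968 - (-0.000034)/(3.766592) = 0.821977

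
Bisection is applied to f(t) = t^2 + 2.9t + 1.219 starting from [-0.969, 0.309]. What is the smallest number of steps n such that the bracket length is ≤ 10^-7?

Initial width b − a = 0.309 − -0.969 = 1.278000.
After n steps the width is (b−a)/2^n; need (b−a)/2^n ≤ 10^-7.
So n ≥ log₂(1.278000/10^-7) = log₂(12780000.0000) ≈ 23.6074.
Hence n = 24.

24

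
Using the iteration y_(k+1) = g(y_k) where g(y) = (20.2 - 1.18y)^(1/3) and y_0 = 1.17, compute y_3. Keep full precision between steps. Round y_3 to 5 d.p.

y_1 = g(1.170000) = 2.659920
y_2 = g(2.659920) = 2.574368
y_3 = g(2.574368) = 2.579436

2.57944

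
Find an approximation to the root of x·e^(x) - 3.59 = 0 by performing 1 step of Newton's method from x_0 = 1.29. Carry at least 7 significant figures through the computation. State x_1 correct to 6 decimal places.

Newton update: x ← x − f(x)/f'(x).
f'(x) = (x + 1)·e^(x)
x_0 = 1.290000: f = 1.096295, f' = 8.319081 → x_1 = 1.290000 - (1.096295)/(8.319081) = 1.158219

1.158219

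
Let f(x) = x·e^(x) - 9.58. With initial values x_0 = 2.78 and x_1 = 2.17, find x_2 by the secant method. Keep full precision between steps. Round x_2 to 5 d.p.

f(x_0) = 35.230878, f(x_1) = 9.425476
x_2 = 2.170000 - (9.425476)·(2.170000 - 2.780000)/(9.425476 - (35.230878)) = 1.947196; f(x_2) = 4.067915

1.94720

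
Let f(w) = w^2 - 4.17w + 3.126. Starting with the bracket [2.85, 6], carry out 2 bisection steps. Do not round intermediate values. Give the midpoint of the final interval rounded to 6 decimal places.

f(2.850000) = -0.636000, f(6.000000) = 14.106000 (opposite signs)
step 1: m = 4.425000, f(m) = 4.254375 > 0 → root in [2.850000, 4.425000]
step 2: m = 3.637500, f(m) = 1.189031 > 0 → root in [2.850000, 3.637500]
Midpoint of [2.850000, 3.637500] = 3.243750

3.243750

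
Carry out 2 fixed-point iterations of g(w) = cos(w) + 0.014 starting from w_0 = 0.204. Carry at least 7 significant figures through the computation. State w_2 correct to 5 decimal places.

w_1 = g(0.204000) = 0.993264
w_2 = g(0.993264) = 0.559958

0.55996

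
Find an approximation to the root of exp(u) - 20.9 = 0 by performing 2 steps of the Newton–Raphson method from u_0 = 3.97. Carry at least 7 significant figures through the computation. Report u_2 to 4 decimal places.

f'(u) = exp(u)
u_0 = 3.970000: f = 32.084531, f' = 52.984531 → u_1 = 3.970000 - (32.084531)/(52.984531) = 3.364455
u_1 = 3.364455: f = 8.017726, f' = 28.917726 → u_2 = 3.364455 - (8.017726)/(28.917726) = 3.087195

3.0872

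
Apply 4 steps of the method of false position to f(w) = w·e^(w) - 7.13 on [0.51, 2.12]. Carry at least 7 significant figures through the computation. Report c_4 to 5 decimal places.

1.51555

f(0.510000) = -6.280701, f(2.120000) = 10.532011
step 1: c = 1.111445, f(c) = -3.752598 < 0 → new bracket [1.111445, 2.120000]
step 2: c = 1.376395, f(c) = -1.678654 < 0 → new bracket [1.376395, 2.120000]
step 3: c = 1.478622, f(c) = -0.643443 < 0 → new bracket [1.478622, 2.120000]
step 4: c = 1.515550, f(c) = -0.231333 < 0 → new bracket [1.515550, 2.120000]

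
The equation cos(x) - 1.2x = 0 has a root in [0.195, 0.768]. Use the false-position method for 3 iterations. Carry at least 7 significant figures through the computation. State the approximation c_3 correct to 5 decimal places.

0.65889

f(0.195000) = 0.747048, f(0.768000) = -0.202298
step 1: c = 0.645898, f(c) = 0.023482 > 0 → new bracket [0.645898, 0.768000]
step 2: c = 0.658597, f(c) = 0.000535 > 0 → new bracket [0.658597, 0.768000]
step 3: c = 0.658886, f(c) = 0.000012 > 0 → new bracket [0.658886, 0.768000]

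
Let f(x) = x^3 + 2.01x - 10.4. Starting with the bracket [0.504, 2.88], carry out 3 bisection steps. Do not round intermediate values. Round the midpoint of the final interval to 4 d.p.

1.8405

f(0.504000) = -9.258936, f(2.880000) = 19.276672 (opposite signs)
step 1: m = 1.692000, f(m) = -2.155114 < 0 → root in [1.692000, 2.880000]
step 2: m = 2.286000, f(m) = 6.141030 > 0 → root in [1.692000, 2.286000]
step 3: m = 1.989000, f(m) = 1.466615 > 0 → root in [1.692000, 1.989000]
Midpoint of [1.692000, 1.989000] = 1.840500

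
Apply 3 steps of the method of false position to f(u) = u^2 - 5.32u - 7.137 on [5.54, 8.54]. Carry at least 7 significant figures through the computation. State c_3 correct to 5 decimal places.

f(5.540000) = -5.918200, f(8.540000) = 20.361800
step 1: c = 6.215594, f(c) = -1.570354 < 0 → new bracket [6.215594, 8.540000]
step 2: c = 6.382022, f(c) = -0.359150 < 0 → new bracket [6.382022, 8.540000]
step 3: c = 6.419426, f(c) = -0.079317 < 0 → new bracket [6.419426, 8.540000]

6.41943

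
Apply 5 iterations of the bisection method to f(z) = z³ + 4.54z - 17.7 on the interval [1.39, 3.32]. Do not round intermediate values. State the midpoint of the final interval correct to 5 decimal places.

2.02328

f(1.390000) = -8.703781, f(3.320000) = 33.967168 (opposite signs)
step 1: m = 2.355000, f(m) = 6.052589 > 0 → root in [1.390000, 2.355000]
step 2: m = 1.872500, f(m) = -2.633385 < 0 → root in [1.872500, 2.355000]
step 3: m = 2.113750, f(m) = 1.340531 > 0 → root in [1.872500, 2.113750]
step 4: m = 1.993125, f(m) = -0.733429 < 0 → root in [1.993125, 2.113750]
step 5: m = 2.053438, f(m) = 0.281142 > 0 → root in [1.993125, 2.053438]
Midpoint of [1.993125, 2.053438] = 2.023281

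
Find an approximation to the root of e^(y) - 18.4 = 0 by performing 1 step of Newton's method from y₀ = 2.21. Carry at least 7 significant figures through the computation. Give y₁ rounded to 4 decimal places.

Newton update: y ← y − f(y)/f'(y).
f'(y) = e^(y)
y_0 = 2.210000: f = -9.284284, f' = 9.115716 → y_1 = 2.210000 - (-9.284284)/(9.115716) = 3.228492

3.2285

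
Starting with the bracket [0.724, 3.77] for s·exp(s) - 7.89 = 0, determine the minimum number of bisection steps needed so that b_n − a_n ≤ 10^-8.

29

Initial width b − a = 3.77 − 0.724 = 3.046000.
After n steps the width is (b−a)/2^n; need (b−a)/2^n ≤ 10^-8.
So n ≥ log₂(3.046000/10^-8) = log₂(304600000.0000) ≈ 28.1823.
Hence n = 29.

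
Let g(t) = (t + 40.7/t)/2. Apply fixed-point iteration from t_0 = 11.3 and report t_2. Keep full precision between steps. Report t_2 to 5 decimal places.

6.45666

t_1 = g(11.300000) = 7.450885
t_2 = g(7.450885) = 6.456662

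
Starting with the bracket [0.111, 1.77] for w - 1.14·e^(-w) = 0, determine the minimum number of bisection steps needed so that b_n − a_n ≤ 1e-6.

21

Initial width b − a = 1.77 − 0.111 = 1.659000.
After n steps the width is (b−a)/2^n; need (b−a)/2^n ≤ 1e-6.
So n ≥ log₂(1.659000/1e-6) = log₂(1659000.0000) ≈ 20.6619.
Hence n = 21.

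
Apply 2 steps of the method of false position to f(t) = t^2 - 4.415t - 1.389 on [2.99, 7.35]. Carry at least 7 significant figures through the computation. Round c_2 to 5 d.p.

4.41577

False-position update: c = (a·f(b) − b·f(a))/(f(b) − f(a)); replace the endpoint whose sign matches f(c).
f(2.990000) = -5.649750, f(7.350000) = 20.183250
step 1: c = 3.943544, f(c) = -3.248206 < 0 → new bracket [3.943544, 7.350000]
step 2: c = 4.415767, f(c) = -1.385612 < 0 → new bracket [4.415767, 7.350000]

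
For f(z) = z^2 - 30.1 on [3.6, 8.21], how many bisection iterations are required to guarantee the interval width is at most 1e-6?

Initial width b − a = 8.21 − 3.6 = 4.610000.
After n steps the width is (b−a)/2^n; need (b−a)/2^n ≤ 1e-6.
So n ≥ log₂(4.610000/1e-6) = log₂(4610000.0000) ≈ 22.1363.
Hence n = 23.

23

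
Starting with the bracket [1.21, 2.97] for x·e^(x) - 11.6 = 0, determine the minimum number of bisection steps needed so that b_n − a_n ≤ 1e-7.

25

Initial width b − a = 2.97 − 1.21 = 1.760000.
After n steps the width is (b−a)/2^n; need (b−a)/2^n ≤ 1e-7.
So n ≥ log₂(1.760000/1e-7) = log₂(17600000.0000) ≈ 24.0691.
Hence n = 25.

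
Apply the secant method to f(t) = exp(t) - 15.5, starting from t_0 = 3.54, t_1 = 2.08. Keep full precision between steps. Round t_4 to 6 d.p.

f(t_0) = 18.966919, f(t_1) = -7.495531
t_2 = 2.080000 - (-7.495531)·(2.080000 - 3.540000)/(-7.495531 - (18.966919)) = 2.493547; f(t_2) = -3.395863
t_3 = 2.493547 - (-3.395863)·(2.493547 - 2.080000)/(-3.395863 - (-7.495531)) = 2.836099; f(t_3) = 1.549134
t_4 = 2.836099 - (1.549134)·(2.836099 - 2.493547)/(1.549134 - (-3.395863)) = 2.728787; f(t_4) = -0.185699

2.728787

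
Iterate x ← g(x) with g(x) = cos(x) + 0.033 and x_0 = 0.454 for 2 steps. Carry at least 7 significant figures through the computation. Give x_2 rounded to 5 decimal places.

0.62947

x_1 = g(0.454000) = 0.931700
x_2 = g(0.931700) = 0.629470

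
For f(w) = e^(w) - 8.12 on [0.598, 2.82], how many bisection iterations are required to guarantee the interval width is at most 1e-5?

18

Initial width b − a = 2.82 − 0.598 = 2.222000.
After n steps the width is (b−a)/2^n; need (b−a)/2^n ≤ 1e-5.
So n ≥ log₂(2.222000/1e-5) = log₂(222200.0000) ≈ 17.7615.
Hence n = 18.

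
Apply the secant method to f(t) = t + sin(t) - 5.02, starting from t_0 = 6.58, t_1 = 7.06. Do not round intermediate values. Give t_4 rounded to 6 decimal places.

f(t_0) = 1.852476, f(t_1) = 2.741011
t_2 = 7.060000 - (2.741011)·(7.060000 - 6.580000)/(2.741011 - (1.852476)) = 5.579266; f(t_2) = -0.087945
t_3 = 5.579266 - (-0.087945)·(5.579266 - 7.060000)/(-0.087945 - (2.741011)) = 5.625298; f(t_3) = -0.006149
t_4 = 5.625298 - (-0.006149)·(5.625298 - 5.579266)/(-0.006149 - (-0.087945)) = 5.628758; f(t_4) = 0.000053

5.628758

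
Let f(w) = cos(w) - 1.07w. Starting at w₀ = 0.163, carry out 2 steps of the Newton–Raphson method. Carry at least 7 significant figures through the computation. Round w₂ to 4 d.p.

0.7117

Newton update: w ← w − f(w)/f'(w).
f'(w) = -sin(w) - 1.07
w_0 = 0.163000: f = 0.812335, f' = -1.232279 → w_1 = 0.163000 - (0.812335)/(-1.232279) = 0.822213
w_1 = 0.822213: f = -0.199167, f' = -1.802654 → w_2 = 0.822213 - (-0.199167)/(-1.802654) = 0.711728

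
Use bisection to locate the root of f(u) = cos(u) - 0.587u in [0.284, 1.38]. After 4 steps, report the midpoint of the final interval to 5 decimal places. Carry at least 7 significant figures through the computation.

0.93475

f(0.284000) = 0.793234, f(1.380000) = -0.620419 (opposite signs)
step 1: m = 0.832000, f(m) = 0.185015 > 0 → root in [0.832000, 1.380000]
step 2: m = 1.106000, f(m) = -0.200981 < 0 → root in [0.832000, 1.106000]
step 3: m = 0.969000, f(m) = -0.002679 < 0 → root in [0.832000, 0.969000]
step 4: m = 0.900500, f(m) = 0.092625 > 0 → root in [0.900500, 0.969000]
Midpoint of [0.900500, 0.969000] = 0.934750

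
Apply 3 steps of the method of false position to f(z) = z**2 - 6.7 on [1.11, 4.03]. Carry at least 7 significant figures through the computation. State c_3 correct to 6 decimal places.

f(1.110000) = -5.467900, f(4.030000) = 9.540900
step 1: c = 2.173794, f(c) = -1.974621 < 0 → new bracket [2.173794, 4.030000]
step 2: c = 2.492086, f(c) = -0.489506 < 0 → new bracket [2.492086, 4.030000]
step 3: c = 2.567140, f(c) = -0.109793 < 0 → new bracket [2.567140, 4.030000]

2.567140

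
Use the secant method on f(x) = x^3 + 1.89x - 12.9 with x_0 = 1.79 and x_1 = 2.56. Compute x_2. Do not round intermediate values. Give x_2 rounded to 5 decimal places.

Secant update: x_(k+1) = x_k − f(x_k)·(x_k − x_(k-1))/(f(x_k) − f(x_(k-1))).
f(x_0) = -3.781561, f(x_1) = 8.715616
x_2 = 2.560000 - (8.715616)·(2.560000 - 1.790000)/(8.715616 - (-3.781561)) = 2.022997; f(x_2) = -0.797389

2.02300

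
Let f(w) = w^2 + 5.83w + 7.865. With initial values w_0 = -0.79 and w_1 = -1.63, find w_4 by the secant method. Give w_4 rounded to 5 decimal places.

f(w_0) = 3.883400, f(w_1) = 1.019000
w_2 = -1.630000 - (1.019000)·(-1.630000 - -0.790000)/(1.019000 - (3.883400)) = -1.928827; f(w_2) = 0.340312
w_3 = -1.928827 - (0.340312)·(-1.928827 - -1.630000)/(0.340312 - (1.019000)) = -2.078667; f(w_3) = 0.067228
w_4 = -2.078667 - (0.067228)·(-2.078667 - -1.928827)/(0.067228 - (0.340312)) = -2.115555; f(w_4) = 0.006888

-2.11555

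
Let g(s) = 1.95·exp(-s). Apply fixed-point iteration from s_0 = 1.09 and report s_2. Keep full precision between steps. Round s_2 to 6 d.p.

1.012282

s_1 = g(1.090000) = 0.655622
s_2 = g(0.655622) = 1.012282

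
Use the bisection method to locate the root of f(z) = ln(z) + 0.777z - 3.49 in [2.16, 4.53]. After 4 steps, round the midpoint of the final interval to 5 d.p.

f(2.160000) = -1.041572, f(4.530000) = 1.540532 (opposite signs)
step 1: m = 3.345000, f(m) = 0.316532 > 0 → root in [2.160000, 3.345000]
step 2: m = 2.752500, f(m) = -0.338798 < 0 → root in [2.752500, 3.345000]
step 3: m = 3.048750, f(m) = -0.006390 < 0 → root in [3.048750, 3.345000]
step 4: m = 3.196875, f(m) = 0.156146 > 0 → root in [3.048750, 3.196875]
Midpoint of [3.048750, 3.196875] = 3.122813

3.12281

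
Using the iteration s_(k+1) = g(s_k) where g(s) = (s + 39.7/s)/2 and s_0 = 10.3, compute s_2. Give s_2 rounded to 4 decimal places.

s_1 = g(10.300000) = 7.077184
s_2 = g(7.077184) = 6.343380

6.3434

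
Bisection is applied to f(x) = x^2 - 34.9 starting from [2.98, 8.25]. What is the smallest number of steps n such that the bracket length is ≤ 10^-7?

26

Initial width b − a = 8.25 − 2.98 = 5.270000.
After n steps the width is (b−a)/2^n; need (b−a)/2^n ≤ 10^-7.
So n ≥ log₂(5.270000/10^-7) = log₂(52700000.0000) ≈ 25.6513.
Hence n = 26.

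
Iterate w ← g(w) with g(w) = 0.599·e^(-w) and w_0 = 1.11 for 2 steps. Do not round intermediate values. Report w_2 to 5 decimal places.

0.49169

w_1 = g(1.110000) = 0.197406
w_2 = g(0.197406) = 0.491694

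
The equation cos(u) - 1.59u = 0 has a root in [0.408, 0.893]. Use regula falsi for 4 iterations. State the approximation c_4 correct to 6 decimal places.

f(0.408000) = 0.269196, f(0.893000) = -0.792792
step 1: c = 0.530939, f(c) = 0.018138 > 0 → new bracket [0.530939, 0.893000]
step 2: c = 0.539038, f(c) = 0.001133 > 0 → new bracket [0.539038, 0.893000]
step 3: c = 0.539543, f(c) = 0.000070 > 0 → new bracket [0.539543, 0.893000]
step 4: c = 0.539574, f(c) = 0.000004 > 0 → new bracket [0.539574, 0.893000]

0.539574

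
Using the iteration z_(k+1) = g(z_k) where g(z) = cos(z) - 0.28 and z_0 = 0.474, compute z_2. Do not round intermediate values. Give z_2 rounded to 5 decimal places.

0.53979

z_1 = g(0.474000) = 0.609750
z_2 = g(0.609750) = 0.539791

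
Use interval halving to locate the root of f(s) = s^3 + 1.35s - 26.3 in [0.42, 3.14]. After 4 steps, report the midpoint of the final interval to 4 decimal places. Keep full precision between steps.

f(0.420000) = -25.658912, f(3.140000) = 8.898144 (opposite signs)
step 1: m = 1.780000, f(m) = -18.257248 < 0 → root in [1.780000, 3.140000]
step 2: m = 2.460000, f(m) = -8.092064 < 0 → root in [2.460000, 3.140000]
step 3: m = 2.800000, f(m) = -0.568000 < 0 → root in [2.800000, 3.140000]
step 4: m = 2.970000, f(m) = 3.907573 > 0 → root in [2.800000, 2.970000]
Midpoint of [2.800000, 2.970000] = 2.885000

2.8850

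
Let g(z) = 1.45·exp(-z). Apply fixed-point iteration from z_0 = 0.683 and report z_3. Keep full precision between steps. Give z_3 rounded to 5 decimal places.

z_1 = g(0.683000) = 0.732394
z_2 = g(0.732394) = 0.697097
z_3 = g(0.697097) = 0.722142

0.72214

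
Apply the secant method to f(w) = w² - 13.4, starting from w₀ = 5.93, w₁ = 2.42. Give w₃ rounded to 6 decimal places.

3.733432

f(w_0) = 21.764900, f(w_1) = -7.543600
w_2 = 2.420000 - (-7.543600)·(2.420000 - 5.930000)/(-7.543600 - (21.764900)) = 3.323425; f(w_2) = -2.354845
w_3 = 3.323425 - (-2.354845)·(3.323425 - 2.420000)/(-2.354845 - (-7.543600)) = 3.733432; f(w_3) = 0.538517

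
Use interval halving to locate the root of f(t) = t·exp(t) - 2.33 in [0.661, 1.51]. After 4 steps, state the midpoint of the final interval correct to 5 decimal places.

f(0.661000) = -1.049823, f(1.510000) = 4.505363 (opposite signs)
step 1: m = 1.085500, f(m) = 0.884079 > 0 → root in [0.661000, 1.085500]
step 2: m = 0.873250, f(m) = -0.238845 < 0 → root in [0.873250, 1.085500]
step 3: m = 0.979375, f(m) = 0.277871 > 0 → root in [0.873250, 0.979375]
step 4: m = 0.926313, f(m) = 0.009106 > 0 → root in [0.873250, 0.926313]
Midpoint of [0.873250, 0.926313] = 0.899781

0.89978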